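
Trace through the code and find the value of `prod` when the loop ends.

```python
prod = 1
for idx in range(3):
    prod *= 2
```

Let's trace through this code step by step.

Initialize: prod = 1
Entering loop: for idx in range(3):
After iteration 1: idx = 0, prod = 2
After iteration 2: idx = 1, prod = 4
After iteration 3: idx = 2, prod = 8
Loop ends.

Final answer: 8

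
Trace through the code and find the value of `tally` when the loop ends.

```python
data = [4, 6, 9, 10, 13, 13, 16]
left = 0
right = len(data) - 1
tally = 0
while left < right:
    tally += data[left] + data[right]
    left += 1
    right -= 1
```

Let's trace through this code step by step.

Initialize: data = [4, 6, 9, 10, 13, 13, 16]
Initialize: left = 0
Initialize: right = 6
Initialize: tally = 0
Entering loop: while left < right:
After iteration 1: left = 1, right = 5, tally = 20
After iteration 2: left = 2, right = 4, tally = 39
After iteration 3: left = 3, right = 3, tally = 61
Loop ends.

Final answer: 61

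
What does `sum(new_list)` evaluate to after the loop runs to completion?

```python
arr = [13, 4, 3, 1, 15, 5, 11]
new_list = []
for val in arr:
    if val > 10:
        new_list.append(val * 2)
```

Let's trace through this code step by step.

Initialize: arr = [13, 4, 3, 1, 15, 5, 11]
Initialize: new_list = []
Entering loop: for val in arr:
After iteration 1: val = 13, new_list = [26]
After iteration 2: val = 4, new_list = [26]
After iteration 3: val = 3, new_list = [26]
After iteration 4: val = 1, new_list = [26]
After iteration 5: val = 15, new_list = [26, 30]
After iteration 6: val = 5, new_list = [26, 30]
After iteration 7: val = 11, new_list = [26, 30, 22]
Loop ends.
sum(new_list) = 78

Final answer: 78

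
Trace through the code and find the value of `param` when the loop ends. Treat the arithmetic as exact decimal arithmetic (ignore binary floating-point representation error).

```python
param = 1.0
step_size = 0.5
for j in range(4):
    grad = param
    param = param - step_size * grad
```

Let's trace through this code step by step.

Initialize: param = 1.0
Initialize: step_size = 0.5
Entering loop: for j in range(4):
After iteration 1: j = 0, param = 0.5, grad = 1.0
After iteration 2: j = 1, param = 0.25, grad = 0.5
After iteration 3: j = 2, param = 0.125, grad = 0.25
After iteration 4: j = 3, param = 0.0625, grad = 0.125
Loop ends.

Final answer: 0.0625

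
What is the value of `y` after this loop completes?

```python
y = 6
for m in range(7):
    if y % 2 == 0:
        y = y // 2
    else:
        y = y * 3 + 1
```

Let's trace through this code step by step.

Initialize: y = 6
Entering loop: for m in range(7):
After iteration 1: m = 0, y = 3
After iteration 2: m = 1, y = 10
After iteration 3: m = 2, y = 5
After iteration 4: m = 3, y = 16
After iteration 5: m = 4, y = 8
After iteration 6: m = 5, y = 4
After iteration 7: m = 6, y = 2
Loop ends.

Final answer: 2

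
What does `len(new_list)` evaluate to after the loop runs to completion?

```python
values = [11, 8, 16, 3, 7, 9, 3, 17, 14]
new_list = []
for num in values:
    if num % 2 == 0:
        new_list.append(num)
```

Let's trace through this code step by step.

Initialize: values = [11, 8, 16, 3, 7, 9, 3, 17, 14]
Initialize: new_list = []
Entering loop: for num in values:
After iteration 1: num = 11, new_list = []
After iteration 2: num = 8, new_list = [8]
After iteration 3: num = 16, new_list = [8, 16]
After iteration 4: num = 3, new_list = [8, 16]
After iteration 5: num = 7, new_list = [8, 16]
After iteration 6: num = 9, new_list = [8, 16]
After iteration 7: num = 3, new_list = [8, 16]
After iteration 8: num = 17, new_list = [8, 16]
After iteration 9: num = 14, new_list = [8, 16, 14]
Loop ends.
len(new_list) = 3

Final answer: 3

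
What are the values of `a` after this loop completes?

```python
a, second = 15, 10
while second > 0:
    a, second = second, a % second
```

Let's trace through this code step by step.

Initialize: a = 15
Initialize: second = 10
Entering loop: while second > 0:
After iteration 1: a = 10, second = 5
After iteration 2: a = 5, second = 0
Loop ends.

Final answer: 5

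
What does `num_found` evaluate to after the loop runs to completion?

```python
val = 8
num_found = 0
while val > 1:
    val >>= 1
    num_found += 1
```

Let's trace through this code step by step.

Initialize: val = 8
Initialize: num_found = 0
Entering loop: while val > 1:
After iteration 1: val = 4, num_found = 1
After iteration 2: val = 2, num_found = 2
After iteration 3: val = 1, num_found = 3
Loop ends.

Final answer: 3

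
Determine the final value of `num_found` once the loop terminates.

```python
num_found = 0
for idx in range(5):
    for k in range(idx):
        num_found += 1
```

Let's trace through this code step by step.

Initialize: num_found = 0
Entering loop: for idx in range(5):
After iteration 1: idx = 0, num_found = 0
After iteration 2: idx = 1, num_found = 1, k = 0
After iteration 3: idx = 2, num_found = 3, k = 1
After iteration 4: idx = 3, num_found = 6, k = 2
After iteration 5: idx = 4, num_found = 10, k = 3
Loop ends.

Final answer: 10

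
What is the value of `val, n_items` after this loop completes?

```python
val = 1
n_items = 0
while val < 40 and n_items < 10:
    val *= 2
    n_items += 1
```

Let's trace through this code step by step.

Initialize: val = 1
Initialize: n_items = 0
Entering loop: while val < 40 and n_items < 10:
After iteration 1: val = 2, n_items = 1
After iteration 2: val = 4, n_items = 2
After iteration 3: val = 8, n_items = 3
After iteration 4: val = 16, n_items = 4
After iteration 5: val = 32, n_items = 5
After iteration 6: val = 64, n_items = 6
Loop ends.

Final answer: 64, 6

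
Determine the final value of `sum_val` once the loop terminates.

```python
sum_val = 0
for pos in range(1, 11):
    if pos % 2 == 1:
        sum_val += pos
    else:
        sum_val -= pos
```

Let's trace through this code step by step.

Initialize: sum_val = 0
Entering loop: for pos in range(1, 11):
After iteration 1: pos = 1, sum_val = 1
After iteration 2: pos = 2, sum_val = -1
After iteration 3: pos = 3, sum_val = 2
After iteration 4: pos = 4, sum_val = -2
After iteration 5: pos = 5, sum_val = 3
After iteration 6: pos = 6, sum_val = -3
After iteration 7: pos = 7, sum_val = 4
After iteration 8: pos = 8, sum_val = -4
After iteration 9: pos = 9, sum_val = 5
After iteration 10: pos = 10, sum_val = -5
Loop ends.

Final answer: -5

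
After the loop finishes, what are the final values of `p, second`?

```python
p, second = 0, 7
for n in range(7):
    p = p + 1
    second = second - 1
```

Let's trace through this code step by step.

Initialize: p = 0
Initialize: second = 7
Entering loop: for n in range(7):
After iteration 1: n = 0, p = 1, second = 6
After iteration 2: n = 1, p = 2, second = 5
After iteration 3: n = 2, p = 3, second = 4
After iteration 4: n = 3, p = 4, second = 3
After iteration 5: n = 4, p = 5, second = 2
After iteration 6: n = 5, p = 6, second = 1
After iteration 7: n = 6, p = 7, second = 0
Loop ends.

Final answer: 7, 0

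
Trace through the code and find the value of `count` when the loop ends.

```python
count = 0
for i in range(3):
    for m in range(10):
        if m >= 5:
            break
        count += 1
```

Let's trace through this code step by step.

Initialize: count = 0
Entering loop: for i in range(3):
After iteration 1: i = 0, count = 5
After iteration 2: i = 1, count = 10
After iteration 3: i = 2, count = 15
Loop ends.

Final answer: 15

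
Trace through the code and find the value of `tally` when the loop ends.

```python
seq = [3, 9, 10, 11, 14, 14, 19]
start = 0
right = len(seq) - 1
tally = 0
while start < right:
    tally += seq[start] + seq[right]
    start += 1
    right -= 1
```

Let's trace through this code step by step.

Initialize: seq = [3, 9, 10, 11, 14, 14, 19]
Initialize: start = 0
Initialize: right = 6
Initialize: tally = 0
Entering loop: while start < right:
After iteration 1: start = 1, right = 5, tally = 22
After iteration 2: start = 2, right = 4, tally = 45
After iteration 3: start = 3, right = 3, tally = 69
Loop ends.

Final answer: 69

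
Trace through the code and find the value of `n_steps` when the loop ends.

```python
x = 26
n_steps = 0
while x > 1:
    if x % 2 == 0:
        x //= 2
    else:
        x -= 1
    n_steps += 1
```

Let's trace through this code step by step.

Initialize: x = 26
Initialize: n_steps = 0
Entering loop: while x > 1:
After iteration 1: x = 13, n_steps = 1
After iteration 2: x = 12, n_steps = 2
After iteration 3: x = 6, n_steps = 3
After iteration 4: x = 3, n_steps = 4
After iteration 5: x = 2, n_steps = 5
After iteration 6: x = 1, n_steps = 6
Loop ends.

Final answer: 6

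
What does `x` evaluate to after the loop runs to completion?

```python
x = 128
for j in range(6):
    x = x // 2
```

Let's trace through this code step by step.

Initialize: x = 128
Entering loop: for j in range(6):
After iteration 1: j = 0, x = 64
After iteration 2: j = 1, x = 32
After iteration 3: j = 2, x = 16
After iteration 4: j = 3, x = 8
After iteration 5: j = 4, x = 4
After iteration 6: j = 5, x = 2
Loop ends.

Final answer: 2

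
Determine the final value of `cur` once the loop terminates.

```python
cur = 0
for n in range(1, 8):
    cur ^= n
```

Let's trace through this code step by step.

Initialize: cur = 0
Entering loop: for n in range(1, 8):
After iteration 1: n = 1, cur = 1
After iteration 2: n = 2, cur = 3
After iteration 3: n = 3, cur = 0
After iteration 4: n = 4, cur = 4
After iteration 5: n = 5, cur = 1
After iteration 6: n = 6, cur = 7
After iteration 7: n = 7, cur = 0
Loop ends.

Final answer: 0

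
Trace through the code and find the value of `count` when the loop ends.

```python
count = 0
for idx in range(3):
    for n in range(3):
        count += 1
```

Let's trace through this code step by step.

Initialize: count = 0
Entering loop: for idx in range(3):
After iteration 1: idx = 0, count = 3
After iteration 2: idx = 1, count = 6
After iteration 3: idx = 2, count = 9
Loop ends.

Final answer: 9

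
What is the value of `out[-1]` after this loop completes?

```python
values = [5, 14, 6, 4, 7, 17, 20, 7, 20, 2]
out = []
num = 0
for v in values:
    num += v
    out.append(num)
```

Let's trace through this code step by step.

Initialize: values = [5, 14, 6, 4, 7, 17, 20, 7, 20, 2]
Initialize: out = []
Initialize: num = 0
Entering loop: for v in values:
After iteration 1: v = 5, out = [5], num = 5
After iteration 2: v = 14, out = [5, 19], num = 19
After iteration 3: v = 6, out = [5, 19, 25], num = 25
After iteration 4: v = 4, out = [5, 19, 25, 29], num = 29
After iteration 5: v = 7, out = [5, 19, 25, 29, 36], num = 36
After iteration 6: v = 17, out = [5, 19, 25, 29, 36, 53], num = 53
After iteration 7: v = 20, out = [5, 19, 25, 29, 36, 53, 73], num = 73
After iteration 8: v = 7, out = [5, 19, 25, 29, 36, 53, 73, 80], num = 80
After iteration 9: v = 20, out = [5, 19, 25, 29, 36, 53, 73, 80, 100], num = 100
After iteration 10: v = 2, out = [5, 19, 25, 29, 36, 53, 73, 80, 100, 102], num = 102
Loop ends.
out[-1] = 102

Final answer: 102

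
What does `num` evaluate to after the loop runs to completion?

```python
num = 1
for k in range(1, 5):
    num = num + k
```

Let's trace through this code step by step.

Initialize: num = 1
Entering loop: for k in range(1, 5):
After iteration 1: k = 1, num = 2
After iteration 2: k = 2, num = 4
After iteration 3: k = 3, num = 7
After iteration 4: k = 4, num = 11
Loop ends.

Final answer: 11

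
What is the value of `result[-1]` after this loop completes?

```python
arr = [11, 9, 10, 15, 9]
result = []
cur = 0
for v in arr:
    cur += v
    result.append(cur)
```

Let's trace through this code step by step.

Initialize: arr = [11, 9, 10, 15, 9]
Initialize: result = []
Initialize: cur = 0
Entering loop: for v in arr:
After iteration 1: v = 11, result = [11], cur = 11
After iteration 2: v = 9, result = [11, 20], cur = 20
After iteration 3: v = 10, result = [11, 20, 30], cur = 30
After iteration 4: v = 15, result = [11, 20, 30, 45], cur = 45
After iteration 5: v = 9, result = [11, 20, 30, 45, 54], cur = 54
Loop ends.
result[-1] = 54

Final answer: 54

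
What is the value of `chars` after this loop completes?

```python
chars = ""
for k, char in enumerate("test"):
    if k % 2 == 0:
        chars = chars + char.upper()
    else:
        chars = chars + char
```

Let's trace through this code step by step.

Initialize: chars = ''
Entering loop: for k, char in enumerate("test"):
After iteration 1: k = 0, char = 't', chars = 'T'
After iteration 2: k = 1, char = 'e', chars = 'Te'
After iteration 3: k = 2, char = 's', chars = 'TeS'
After iteration 4: k = 3, char = 't', chars = 'TeSt'
Loop ends.

Final answer: 'TeSt'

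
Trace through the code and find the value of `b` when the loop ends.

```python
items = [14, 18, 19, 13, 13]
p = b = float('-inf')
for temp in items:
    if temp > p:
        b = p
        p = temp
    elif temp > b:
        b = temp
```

Let's trace through this code step by step.

Initialize: items = [14, 18, 19, 13, 13]
Initialize: p = -inf
Initialize: b = -inf
Entering loop: for temp in items:
After iteration 1: temp = 14, p = 14, b = -inf
After iteration 2: temp = 18, p = 18, b = 14
After iteration 3: temp = 19, p = 19, b = 18
After iteration 4: temp = 13, p = 19, b = 18
After iteration 5: temp = 13, p = 19, b = 18
Loop ends.

Final answer: 18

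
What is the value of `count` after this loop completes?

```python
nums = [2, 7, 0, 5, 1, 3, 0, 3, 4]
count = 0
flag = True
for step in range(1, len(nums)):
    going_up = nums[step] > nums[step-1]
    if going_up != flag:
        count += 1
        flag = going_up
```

Let's trace through this code step by step.

Initialize: nums = [2, 7, 0, 5, 1, 3, 0, 3, 4]
Initialize: count = 0
Initialize: flag = True
Entering loop: for step in range(1, len(nums)):
After iteration 1: step = 1, count = 0, flag = True, going_up = True
After iteration 2: step = 2, count = 1, flag = False, going_up = False
After iteration 3: step = 3, count = 2, flag = True, going_up = True
After iteration 4: step = 4, count = 3, flag = False, going_up = False
After iteration 5: step = 5, count = 4, flag = True, going_up = True
After iteration 6: step = 6, count = 5, flag = False, going_up = False
After iteration 7: step = 7, count = 6, flag = True, going_up = True
After iteration 8: step = 8, count = 6, flag = True, going_up = True
Loop ends.

Final answer: 6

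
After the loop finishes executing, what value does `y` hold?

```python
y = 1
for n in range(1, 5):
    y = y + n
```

Let's trace through this code step by step.

Initialize: y = 1
Entering loop: for n in range(1, 5):
After iteration 1: n = 1, y = 2
After iteration 2: n = 2, y = 4
After iteration 3: n = 3, y = 7
After iteration 4: n = 4, y = 11
Loop ends.

Final answer: 11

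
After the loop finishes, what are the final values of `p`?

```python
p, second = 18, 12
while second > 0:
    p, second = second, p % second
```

Let's trace through this code step by step.

Initialize: p = 18
Initialize: second = 12
Entering loop: while second > 0:
After iteration 1: p = 12, second = 6
After iteration 2: p = 6, second = 0
Loop ends.

Final answer: 6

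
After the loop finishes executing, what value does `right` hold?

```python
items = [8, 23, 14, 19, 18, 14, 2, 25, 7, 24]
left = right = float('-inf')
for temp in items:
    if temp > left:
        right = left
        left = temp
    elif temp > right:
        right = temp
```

Let's trace through this code step by step.

Initialize: items = [8, 23, 14, 19, 18, 14, 2, 25, 7, 24]
Initialize: left = -inf
Initialize: right = -inf
Entering loop: for temp in items:
After iteration 1: temp = 8, left = 8, right = -inf
After iteration 2: temp = 23, left = 23, right = 8
After iteration 3: temp = 14, left = 23, right = 14
After iteration 4: temp = 19, left = 23, right = 19
After iteration 5: temp = 18, left = 23, right = 19
After iteration 6: temp = 14, left = 23, right = 19
After iteration 7: temp = 2, left = 23, right = 19
After iteration 8: temp = 25, left = 25, right = 23
After iteration 9: temp = 7, left = 25, right = 23
After iteration 10: temp = 24, left = 25, right = 24
Loop ends.

Final answer: 24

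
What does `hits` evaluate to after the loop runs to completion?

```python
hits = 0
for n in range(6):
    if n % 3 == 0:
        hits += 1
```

Let's trace through this code step by step.

Initialize: hits = 0
Entering loop: for n in range(6):
After iteration 1: n = 0, hits = 1
After iteration 2: n = 1, hits = 1
After iteration 3: n = 2, hits = 1
After iteration 4: n = 3, hits = 2
After iteration 5: n = 4, hits = 2
After iteration 6: n = 5, hits = 2
Loop ends.

Final answer: 2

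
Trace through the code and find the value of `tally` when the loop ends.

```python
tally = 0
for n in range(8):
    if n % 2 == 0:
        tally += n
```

Let's trace through this code step by step.

Initialize: tally = 0
Entering loop: for n in range(8):
After iteration 1: n = 0, tally = 0
After iteration 2: n = 1, tally = 0
After iteration 3: n = 2, tally = 2
After iteration 4: n = 3, tally = 2
After iteration 5: n = 4, tally = 6
After iteration 6: n = 5, tally = 6
After iteration 7: n = 6, tally = 12
After iteration 8: n = 7, tally = 12
Loop ends.

Final answer: 12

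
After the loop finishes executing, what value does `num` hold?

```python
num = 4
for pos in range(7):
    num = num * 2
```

Let's trace through this code step by step.

Initialize: num = 4
Entering loop: for pos in range(7):
After iteration 1: pos = 0, num = 8
After iteration 2: pos = 1, num = 16
After iteration 3: pos = 2, num = 32
After iteration 4: pos = 3, num = 64
After iteration 5: pos = 4, num = 128
After iteration 6: pos = 5, num = 256
After iteration 7: pos = 6, num = 512
Loop ends.

Final answer: 512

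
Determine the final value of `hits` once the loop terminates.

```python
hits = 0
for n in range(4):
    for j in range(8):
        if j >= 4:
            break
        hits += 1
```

Let's trace through this code step by step.

Initialize: hits = 0
Entering loop: for n in range(4):
After iteration 1: n = 0, hits = 4
After iteration 2: n = 1, hits = 8
After iteration 3: n = 2, hits = 12
After iteration 4: n = 3, hits = 16
Loop ends.

Final answer: 16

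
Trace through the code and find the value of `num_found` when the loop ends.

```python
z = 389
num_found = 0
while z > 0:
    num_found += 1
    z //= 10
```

Let's trace through this code step by step.

Initialize: z = 389
Initialize: num_found = 0
Entering loop: while z > 0:
After iteration 1: z = 38, num_found = 1
After iteration 2: z = 3, num_found = 2
After iteration 3: z = 0, num_found = 3
Loop ends.

Final answer: 3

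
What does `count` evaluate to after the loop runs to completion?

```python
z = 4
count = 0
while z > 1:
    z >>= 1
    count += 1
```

Let's trace through this code step by step.

Initialize: z = 4
Initialize: count = 0
Entering loop: while z > 1:
After iteration 1: z = 2, count = 1
After iteration 2: z = 1, count = 2
Loop ends.

Final answer: 2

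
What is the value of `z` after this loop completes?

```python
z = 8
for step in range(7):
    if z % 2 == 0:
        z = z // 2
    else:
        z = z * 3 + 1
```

Let's trace through this code step by step.

Initialize: z = 8
Entering loop: for step in range(7):
After iteration 1: step = 0, z = 4
After iteration 2: step = 1, z = 2
After iteration 3: step = 2, z = 1
After iteration 4: step = 3, z = 4
After iteration 5: step = 4, z = 2
After iteration 6: step = 5, z = 1
After iteration 7: step = 6, z = 4
Loop ends.

Final answer: 4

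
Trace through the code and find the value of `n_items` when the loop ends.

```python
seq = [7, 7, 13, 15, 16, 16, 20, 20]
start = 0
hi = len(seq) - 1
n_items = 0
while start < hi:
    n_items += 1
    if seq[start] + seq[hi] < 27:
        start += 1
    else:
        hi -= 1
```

Let's trace through this code step by step.

Initialize: seq = [7, 7, 13, 15, 16, 16, 20, 20]
Initialize: start = 0
Initialize: hi = 7
Initialize: n_items = 0
Entering loop: while start < hi:
After iteration 1: start = 0, hi = 6, n_items = 1
After iteration 2: start = 0, hi = 5, n_items = 2
After iteration 3: start = 1, hi = 5, n_items = 3
After iteration 4: start = 2, hi = 5, n_items = 4
After iteration 5: start = 2, hi = 4, n_items = 5
After iteration 6: start = 2, hi = 3, n_items = 6
After iteration 7: start = 2, hi = 2, n_items = 7
Loop ends.

Final answer: 7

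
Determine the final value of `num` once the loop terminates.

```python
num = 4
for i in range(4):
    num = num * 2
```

Let's trace through this code step by step.

Initialize: num = 4
Entering loop: for i in range(4):
After iteration 1: i = 0, num = 8
After iteration 2: i = 1, num = 16
After iteration 3: i = 2, num = 32
After iteration 4: i = 3, num = 64
Loop ends.

Final answer: 64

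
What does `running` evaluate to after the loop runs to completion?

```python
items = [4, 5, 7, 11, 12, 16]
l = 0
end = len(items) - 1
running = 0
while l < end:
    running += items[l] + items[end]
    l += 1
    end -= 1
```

Let's trace through this code step by step.

Initialize: items = [4, 5, 7, 11, 12, 16]
Initialize: l = 0
Initialize: end = 5
Initialize: running = 0
Entering loop: while l < end:
After iteration 1: l = 1, end = 4, running = 20
After iteration 2: l = 2, end = 3, running = 37
After iteration 3: l = 3, end = 2, running = 55
Loop ends.

Final answer: 55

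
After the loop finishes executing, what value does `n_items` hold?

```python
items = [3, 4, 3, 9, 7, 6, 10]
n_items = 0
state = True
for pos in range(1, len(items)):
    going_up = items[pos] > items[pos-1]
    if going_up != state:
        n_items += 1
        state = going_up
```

Let's trace through this code step by step.

Initialize: items = [3, 4, 3, 9, 7, 6, 10]
Initialize: n_items = 0
Initialize: state = True
Entering loop: for pos in range(1, len(items)):
After iteration 1: pos = 1, n_items = 0, state = True, going_up = True
After iteration 2: pos = 2, n_items = 1, state = False, going_up = False
After iteration 3: pos = 3, n_items = 2, state = True, going_up = True
After iteration 4: pos = 4, n_items = 3, state = False, going_up = False
After iteration 5: pos = 5, n_items = 3, state = False, going_up = False
After iteration 6: pos = 6, n_items = 4, state = True, going_up = True
Loop ends.

Final answer: 4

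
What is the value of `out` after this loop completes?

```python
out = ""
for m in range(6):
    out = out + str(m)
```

Let's trace through this code step by step.

Initialize: out = ''
Entering loop: for m in range(6):
After iteration 1: m = 0, out = '0'
After iteration 2: m = 1, out = '01'
After iteration 3: m = 2, out = '012'
After iteration 4: m = 3, out = '0123'
After iteration 5: m = 4, out = '01234'
After iteration 6: m = 5, out = '012345'
Loop ends.

Final answer: '012345'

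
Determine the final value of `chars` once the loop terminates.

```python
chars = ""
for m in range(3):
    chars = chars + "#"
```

Let's trace through this code step by step.

Initialize: chars = ''
Entering loop: for m in range(3):
After iteration 1: m = 0, chars = '#'
After iteration 2: m = 1, chars = '##'
After iteration 3: m = 2, chars = '###'
Loop ends.

Final answer: '###'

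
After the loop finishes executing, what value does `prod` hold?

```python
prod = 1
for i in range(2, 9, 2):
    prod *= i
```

Let's trace through this code step by step.

Initialize: prod = 1
Entering loop: for i in range(2, 9, 2):
After iteration 1: i = 2, prod = 2
After iteration 2: i = 4, prod = 8
After iteration 3: i = 6, prod = 48
After iteration 4: i = 8, prod = 384
Loop ends.

Final answer: 384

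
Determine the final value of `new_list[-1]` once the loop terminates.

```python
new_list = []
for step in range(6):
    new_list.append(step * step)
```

Let's trace through this code step by step.

Initialize: new_list = []
Entering loop: for step in range(6):
After iteration 1: step = 0, new_list = [0]
After iteration 2: step = 1, new_list = [0, 1]
After iteration 3: step = 2, new_list = [0, 1, 4]
After iteration 4: step = 3, new_list = [0, 1, 4, 9]
After iteration 5: step = 4, new_list = [0, 1, 4, 9, 16]
After iteration 6: step = 5, new_list = [0, 1, 4, 9, 16, 25]
Loop ends.
new_list[-1] = 25

Final answer: 25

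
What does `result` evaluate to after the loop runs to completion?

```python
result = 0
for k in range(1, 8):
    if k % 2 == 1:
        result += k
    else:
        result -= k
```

Let's trace through this code step by step.

Initialize: result = 0
Entering loop: for k in range(1, 8):
After iteration 1: k = 1, result = 1
After iteration 2: k = 2, result = -1
After iteration 3: k = 3, result = 2
After iteration 4: k = 4, result = -2
After iteration 5: k = 5, result = 3
After iteration 6: k = 6, result = -3
After iteration 7: k = 7, result = 4
Loop ends.

Final answer: 4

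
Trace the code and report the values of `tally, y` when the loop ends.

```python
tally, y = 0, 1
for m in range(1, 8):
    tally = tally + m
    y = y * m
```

Let's trace through this code step by step.

Initialize: tally = 0
Initialize: y = 1
Entering loop: for m in range(1, 8):
After iteration 1: m = 1, tally = 1, y = 1
After iteration 2: m = 2, tally = 3, y = 2
After iteration 3: m = 3, tally = 6, y = 6
After iteration 4: m = 4, tally = 10, y = 24
After iteration 5: m = 5, tally = 15, y = 120
After iteration 6: m = 6, tally = 21, y = 720
After iteration 7: m = 7, tally = 28, y = 5040
Loop ends.

Final answer: 28, 5040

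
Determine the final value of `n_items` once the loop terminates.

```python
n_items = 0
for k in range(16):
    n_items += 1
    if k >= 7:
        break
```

Let's trace through this code step by step.

Initialize: n_items = 0
Entering loop: for k in range(16):
After iteration 1: k = 0, n_items = 1
After iteration 2: k = 1, n_items = 2
After iteration 3: k = 2, n_items = 3
After iteration 4: k = 3, n_items = 4
After iteration 5: k = 4, n_items = 5
After iteration 6: k = 5, n_items = 6
After iteration 7: k = 6, n_items = 7
After iteration 8: k = 7, n_items = 8
Loop ends.

Final answer: 8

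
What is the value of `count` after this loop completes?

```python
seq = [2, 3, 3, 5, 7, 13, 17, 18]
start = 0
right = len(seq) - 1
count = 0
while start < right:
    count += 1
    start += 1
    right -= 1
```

Let's trace through this code step by step.

Initialize: seq = [2, 3, 3, 5, 7, 13, 17, 18]
Initialize: start = 0
Initialize: right = 7
Initialize: count = 0
Entering loop: while start < right:
After iteration 1: start = 1, right = 6, count = 1
After iteration 2: start = 2, right = 5, count = 2
After iteration 3: start = 3, right = 4, count = 3
After iteration 4: start = 4, right = 3, count = 4
Loop ends.

Final answer: 4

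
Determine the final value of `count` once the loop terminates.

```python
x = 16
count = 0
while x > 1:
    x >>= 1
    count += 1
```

Let's trace through this code step by step.

Initialize: x = 16
Initialize: count = 0
Entering loop: while x > 1:
After iteration 1: x = 8, count = 1
After iteration 2: x = 4, count = 2
After iteration 3: x = 2, count = 3
After iteration 4: x = 1, count = 4
Loop ends.

Final answer: 4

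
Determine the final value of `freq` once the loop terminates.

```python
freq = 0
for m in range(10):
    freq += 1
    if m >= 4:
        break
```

Let's trace through this code step by step.

Initialize: freq = 0
Entering loop: for m in range(10):
After iteration 1: m = 0, freq = 1
After iteration 2: m = 1, freq = 2
After iteration 3: m = 2, freq = 3
After iteration 4: m = 3, freq = 4
After iteration 5: m = 4, freq = 5
Loop ends.

Final answer: 5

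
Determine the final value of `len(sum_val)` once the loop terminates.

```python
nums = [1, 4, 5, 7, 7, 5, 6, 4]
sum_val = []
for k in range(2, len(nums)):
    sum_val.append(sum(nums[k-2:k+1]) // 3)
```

Let's trace through this code step by step.

Initialize: nums = [1, 4, 5, 7, 7, 5, 6, 4]
Initialize: sum_val = []
Entering loop: for k in range(2, len(nums)):
After iteration 1: k = 2, sum_val = [3]
After iteration 2: k = 3, sum_val = [3, 5]
After iteration 3: k = 4, sum_val = [3, 5, 6]
After iteration 4: k = 5, sum_val = [3, 5, 6, 6]
After iteration 5: k = 6, sum_val = [3, 5, 6, 6, 6]
After iteration 6: k = 7, sum_val = [3, 5, 6, 6, 6, 5]
Loop ends.
len(sum_val) = 6

Final answer: 6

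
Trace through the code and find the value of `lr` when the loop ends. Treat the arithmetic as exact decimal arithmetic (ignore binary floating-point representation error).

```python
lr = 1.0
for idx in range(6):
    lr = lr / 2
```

Let's trace through this code step by step.

Initialize: lr = 1.0
Entering loop: for idx in range(6):
After iteration 1: idx = 0, lr = 0.5
After iteration 2: idx = 1, lr = 0.25
After iteration 3: idx = 2, lr = 0.125
After iteration 4: idx = 3, lr = 0.0625
After iteration 5: idx = 4, lr = 0.03125
After iteration 6: idx = 5, lr = 0.015625
Loop ends.

Final answer: 0.015625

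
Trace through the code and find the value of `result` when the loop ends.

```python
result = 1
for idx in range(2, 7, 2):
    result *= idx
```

Let's trace through this code step by step.

Initialize: result = 1
Entering loop: for idx in range(2, 7, 2):
After iteration 1: idx = 2, result = 2
After iteration 2: idx = 4, result = 8
After iteration 3: idx = 6, result = 48
Loop ends.

Final answer: 48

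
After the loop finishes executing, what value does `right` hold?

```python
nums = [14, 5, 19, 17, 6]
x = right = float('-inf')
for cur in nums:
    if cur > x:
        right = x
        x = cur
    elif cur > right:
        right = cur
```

Let's trace through this code step by step.

Initialize: nums = [14, 5, 19, 17, 6]
Initialize: x = -inf
Initialize: right = -inf
Entering loop: for cur in nums:
After iteration 1: cur = 14, x = 14, right = -inf
After iteration 2: cur = 5, x = 14, right = 5
After iteration 3: cur = 19, x = 19, right = 14
After iteration 4: cur = 17, x = 19, right = 17
After iteration 5: cur = 6, x = 19, right = 17
Loop ends.

Final answer: 17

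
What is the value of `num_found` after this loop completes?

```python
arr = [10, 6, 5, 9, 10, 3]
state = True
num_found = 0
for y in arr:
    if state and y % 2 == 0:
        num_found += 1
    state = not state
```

Let's trace through this code step by step.

Initialize: arr = [10, 6, 5, 9, 10, 3]
Initialize: state = True
Initialize: num_found = 0
Entering loop: for y in arr:
After iteration 1: y = 10, state = False, num_found = 1
After iteration 2: y = 6, state = True, num_found = 1
After iteration 3: y = 5, state = False, num_found = 1
After iteration 4: y = 9, state = True, num_found = 1
After iteration 5: y = 10, state = False, num_found = 2
After iteration 6: y = 3, state = True, num_found = 2
Loop ends.

Final answer: 2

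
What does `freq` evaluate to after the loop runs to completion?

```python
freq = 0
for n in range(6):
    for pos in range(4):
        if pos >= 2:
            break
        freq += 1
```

Let's trace through this code step by step.

Initialize: freq = 0
Entering loop: for n in range(6):
After iteration 1: n = 0, freq = 2
After iteration 2: n = 1, freq = 4
After iteration 3: n = 2, freq = 6
After iteration 4: n = 3, freq = 8
After iteration 5: n = 4, freq = 10
After iteration 6: n = 5, freq = 12
Loop ends.

Final answer: 12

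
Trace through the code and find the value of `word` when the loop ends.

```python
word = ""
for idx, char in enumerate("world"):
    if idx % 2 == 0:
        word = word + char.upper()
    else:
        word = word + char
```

Let's trace through this code step by step.

Initialize: word = ''
Entering loop: for idx, char in enumerate("world"):
After iteration 1: idx = 0, char = 'w', word = 'W'
After iteration 2: idx = 1, char = 'o', word = 'Wo'
After iteration 3: idx = 2, char = 'r', word = 'WoR'
After iteration 4: idx = 3, char = 'l', word = 'WoRl'
After iteration 5: idx = 4, char = 'd', word = 'WoRlD'
Loop ends.

Final answer: 'WoRlD'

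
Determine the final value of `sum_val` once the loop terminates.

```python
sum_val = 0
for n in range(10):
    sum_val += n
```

Let's trace through this code step by step.

Initialize: sum_val = 0
Entering loop: for n in range(10):
After iteration 1: n = 0, sum_val = 0
After iteration 2: n = 1, sum_val = 1
After iteration 3: n = 2, sum_val = 3
After iteration 4: n = 3, sum_val = 6
After iteration 5: n = 4, sum_val = 10
After iteration 6: n = 5, sum_val = 15
After iteration 7: n = 6, sum_val = 21
After iteration 8: n = 7, sum_val = 28
After iteration 9: n = 8, sum_val = 36
After iteration 10: n = 9, sum_val = 45
Loop ends.

Final answer: 45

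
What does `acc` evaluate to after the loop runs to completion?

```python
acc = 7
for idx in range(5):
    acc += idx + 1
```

Let's trace through this code step by step.

Initialize: acc = 7
Entering loop: for idx in range(5):
After iteration 1: idx = 0, acc = 8
After iteration 2: idx = 1, acc = 10
After iteration 3: idx = 2, acc = 13
After iteration 4: idx = 3, acc = 17
After iteration 5: idx = 4, acc = 22
Loop ends.

Final answer: 22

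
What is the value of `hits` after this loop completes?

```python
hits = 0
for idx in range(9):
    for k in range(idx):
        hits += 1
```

Let's trace through this code step by step.

Initialize: hits = 0
Entering loop: for idx in range(9):
After iteration 1: idx = 0, hits = 0
After iteration 2: idx = 1, hits = 1, k = 0
After iteration 3: idx = 2, hits = 3, k = 1
After iteration 4: idx = 3, hits = 6, k = 2
After iteration 5: idx = 4, hits = 10, k = 3
After iteration 6: idx = 5, hits = 15, k = 4
After iteration 7: idx = 6, hits = 21, k = 5
After iteration 8: idx = 7, hits = 28, k = 6
After iteration 9: idx = 8, hits = 36, k = 7
Loop ends.

Final answer: 36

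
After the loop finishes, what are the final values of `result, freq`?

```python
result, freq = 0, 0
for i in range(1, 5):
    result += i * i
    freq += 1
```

Let's trace through this code step by step.

Initialize: result = 0
Initialize: freq = 0
Entering loop: for i in range(1, 5):
After iteration 1: i = 1, result = 1, freq = 1
After iteration 2: i = 2, result = 5, freq = 2
After iteration 3: i = 3, result = 14, freq = 3
After iteration 4: i = 4, result = 30, freq = 4
Loop ends.

Final answer: 30, 4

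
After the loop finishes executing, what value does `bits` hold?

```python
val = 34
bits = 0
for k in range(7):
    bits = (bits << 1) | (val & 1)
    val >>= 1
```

Let's trace through this code step by step.

Initialize: val = 34
Initialize: bits = 0
Entering loop: for k in range(7):
After iteration 1: k = 0, val = 17, bits = 0
After iteration 2: k = 1, val = 8, bits = 1
After iteration 3: k = 2, val = 4, bits = 2
After iteration 4: k = 3, val = 2, bits = 4
After iteration 5: k = 4, val = 1, bits = 8
After iteration 6: k = 5, val = 0, bits = 17
After iteration 7: k = 6, val = 0, bits = 34
Loop ends.

Final answer: 34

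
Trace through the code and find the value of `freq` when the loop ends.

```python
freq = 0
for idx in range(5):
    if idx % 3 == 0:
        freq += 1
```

Let's trace through this code step by step.

Initialize: freq = 0
Entering loop: for idx in range(5):
After iteration 1: idx = 0, freq = 1
After iteration 2: idx = 1, freq = 1
After iteration 3: idx = 2, freq = 1
After iteration 4: idx = 3, freq = 2
After iteration 5: idx = 4, freq = 2
Loop ends.

Final answer: 2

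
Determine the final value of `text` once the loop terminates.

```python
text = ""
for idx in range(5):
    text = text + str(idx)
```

Let's trace through this code step by step.

Initialize: text = ''
Entering loop: for idx in range(5):
After iteration 1: idx = 0, text = '0'
After iteration 2: idx = 1, text = '01'
After iteration 3: idx = 2, text = '012'
After iteration 4: idx = 3, text = '0123'
After iteration 5: idx = 4, text = '01234'
Loop ends.

Final answer: '01234'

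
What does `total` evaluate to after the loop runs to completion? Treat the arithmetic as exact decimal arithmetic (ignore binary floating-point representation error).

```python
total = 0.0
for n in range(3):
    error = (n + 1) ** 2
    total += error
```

Let's trace through this code step by step.

Initialize: total = 0.0
Entering loop: for n in range(3):
After iteration 1: n = 0, total = 1.0, error = 1
After iteration 2: n = 1, total = 5.0, error = 4
After iteration 3: n = 2, total = 14.0, error = 9
Loop ends.

Final answer: 14.0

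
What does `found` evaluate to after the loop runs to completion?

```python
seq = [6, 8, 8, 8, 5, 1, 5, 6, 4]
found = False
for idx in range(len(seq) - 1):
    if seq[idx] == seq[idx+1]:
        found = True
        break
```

Let's trace through this code step by step.

Initialize: seq = [6, 8, 8, 8, 5, 1, 5, 6, 4]
Initialize: found = False
Entering loop: for idx in range(len(seq) - 1):
After iteration 1: idx = 0, found = False
After iteration 2: idx = 1, found = True
Loop ends.

Final answer: True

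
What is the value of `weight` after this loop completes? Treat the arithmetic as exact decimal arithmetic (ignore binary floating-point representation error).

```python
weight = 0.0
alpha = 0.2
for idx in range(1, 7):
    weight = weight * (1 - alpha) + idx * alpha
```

Let's trace through this code step by step.

Initialize: weight = 0.0
Initialize: alpha = 0.2
Entering loop: for idx in range(1, 7):
After iteration 1: idx = 1, weight = 0.2
After iteration 2: idx = 2, weight = 0.56
After iteration 3: idx = 3, weight = 1.048
After iteration 4: idx = 4, weight = 1.6384
After iteration 5: idx = 5, weight = 2.31072
After iteration 6: idx = 6, weight = 3.048576
Loop ends.

Final answer: 3.048576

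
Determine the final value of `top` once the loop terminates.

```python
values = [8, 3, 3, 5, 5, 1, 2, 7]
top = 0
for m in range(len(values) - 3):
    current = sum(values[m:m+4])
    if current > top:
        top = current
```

Let's trace through this code step by step.

Initialize: values = [8, 3, 3, 5, 5, 1, 2, 7]
Initialize: top = 0
Entering loop: for m in range(len(values) - 3):
After iteration 1: m = 0, top = 19, current = 19
After iteration 2: m = 1, top = 19, current = 16
After iteration 3: m = 2, top = 19, current = 14
After iteration 4: m = 3, top = 19, current = 13
After iteration 5: m = 4, top = 19, current = 15
Loop ends.

Final answer: 19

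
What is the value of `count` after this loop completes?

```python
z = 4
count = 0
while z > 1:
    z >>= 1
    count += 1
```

Let's trace through this code step by step.

Initialize: z = 4
Initialize: count = 0
Entering loop: while z > 1:
After iteration 1: z = 2, count = 1
After iteration 2: z = 1, count = 2
Loop ends.

Final answer: 2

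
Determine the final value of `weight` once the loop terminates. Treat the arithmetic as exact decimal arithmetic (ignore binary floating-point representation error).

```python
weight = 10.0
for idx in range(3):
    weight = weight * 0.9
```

Let's trace through this code step by step.

Initialize: weight = 10.0
Entering loop: for idx in range(3):
After iteration 1: idx = 0, weight = 9.0
After iteration 2: idx = 1, weight = 8.1
After iteration 3: idx = 2, weight = 7.29
Loop ends.

Final answer: 7.29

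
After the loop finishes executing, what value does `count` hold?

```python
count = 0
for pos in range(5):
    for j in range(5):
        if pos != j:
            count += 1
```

Let's trace through this code step by step.

Initialize: count = 0
Entering loop: for pos in range(5):
After iteration 1: pos = 0, count = 4
After iteration 2: pos = 1, count = 8
After iteration 3: pos = 2, count = 12
After iteration 4: pos = 3, count = 16
After iteration 5: pos = 4, count = 20
Loop ends.

Final answer: 20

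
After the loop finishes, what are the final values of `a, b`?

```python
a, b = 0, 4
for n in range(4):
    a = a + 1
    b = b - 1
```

Let's trace through this code step by step.

Initialize: a = 0
Initialize: b = 4
Entering loop: for n in range(4):
After iteration 1: n = 0, a = 1, b = 3
After iteration 2: n = 1, a = 2, b = 2
After iteration 3: n = 2, a = 3, b = 1
After iteration 4: n = 3, a = 4, b = 0
Loop ends.

Final answer: 4, 0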